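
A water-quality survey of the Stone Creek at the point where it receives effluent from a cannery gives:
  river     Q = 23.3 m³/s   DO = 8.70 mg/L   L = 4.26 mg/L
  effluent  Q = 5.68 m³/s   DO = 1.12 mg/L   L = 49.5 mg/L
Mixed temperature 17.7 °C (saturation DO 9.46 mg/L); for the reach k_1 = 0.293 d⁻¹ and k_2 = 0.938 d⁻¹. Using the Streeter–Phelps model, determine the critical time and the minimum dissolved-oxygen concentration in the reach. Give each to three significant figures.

Mixed DO = (23.3×8.70 + 5.68×1.12)/(23.3+5.68) = 209.1/28.98 = 7.214 mg/L.
Mixed L₀ = (23.3×4.26 + 5.68×49.5)/(28.98) = 380.4/28.98 = 13.13 mg/L.
Initial deficit D₀ = C_s − DO₀ = 9.46 − 7.214 = 2.246 mg/L.
t_c = (1/0.6450) ln[(0.938/0.293)(1 − 2.246×0.6450/(0.293×13.13))] = 1.550 × ln(1.996) = 1.071 d.
D_c = (0.293/0.938) × 13.13 × e^(−0.293×1.071) = 0.3124 × 13.13 × 0.7306 = 2.996 mg/L.
Minimum DO = 9.46 − 2.996 = 6.464 mg/L.

t_c ≈ 1.07 d; minimum DO ≈ 6.46 mg/L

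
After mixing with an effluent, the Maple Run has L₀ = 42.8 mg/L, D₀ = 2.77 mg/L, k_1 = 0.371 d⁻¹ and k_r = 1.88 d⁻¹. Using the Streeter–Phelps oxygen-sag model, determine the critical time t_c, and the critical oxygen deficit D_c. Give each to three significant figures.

t_c = [1/(k_r−k_1)] ln[(k_r/k_1)(1 − D₀(k_r−k_1)/(k_1 L₀))]
= [1/(1.88−0.371)] ln[(1.88/0.371)(1 − 2.77×1.509/(0.371×42.8))]
= (1/1.509) ln[5.067 × 0.7368] = 0.6627 × ln(3.733) = 0.6627 × 1.317 = 0.8730 d.
L(t_c) = L₀ e^(−k_1 t_c) = 42.8 × 0.7233 = 30.96 mg/L, and at the critical point k_r D_c = k_1 L, so D_c = (0.371/1.88) × 30.96 = 6.109 mg/L.

t_c ≈ 0.873 d; D_c ≈ 6.11 mg/L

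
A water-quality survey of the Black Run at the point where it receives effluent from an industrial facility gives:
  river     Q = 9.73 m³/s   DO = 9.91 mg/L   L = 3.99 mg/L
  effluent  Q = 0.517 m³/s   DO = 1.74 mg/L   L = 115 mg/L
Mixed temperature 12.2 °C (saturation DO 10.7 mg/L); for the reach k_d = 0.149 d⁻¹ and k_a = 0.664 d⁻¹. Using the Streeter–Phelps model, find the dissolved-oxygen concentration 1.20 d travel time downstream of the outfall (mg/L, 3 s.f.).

DO ≈ 9.09 mg/L

Mixed DO = (9.73×9.91 + 0.517×1.74)/(9.73+0.517) = 97.32/10.25 = 9.498 mg/L.
Mixed L₀ = (9.73×3.99 + 0.517×115)/(10.25) = 98.28/10.25 = 9.591 mg/L.
Initial deficit D₀ = C_s − DO₀ = 10.7 − 9.498 = 1.202 mg/L.
D(1.20) = [0.149×9.591/(0.664−0.149)](e^(−0.149×1.20) − e^(−0.664×1.20)) + 1.202 e^(−0.664×1.20)
= 2.775 × (0.8363 − 0.4508) + 1.202 × 0.4508 = 1.612 mg/L.
DO = 10.7 − 1.612 = 9.088 mg/L.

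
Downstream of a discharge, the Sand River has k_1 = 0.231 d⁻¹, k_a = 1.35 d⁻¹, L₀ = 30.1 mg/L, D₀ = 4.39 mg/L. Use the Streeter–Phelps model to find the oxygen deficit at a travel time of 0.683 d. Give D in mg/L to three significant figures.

D ≈ 4.58 mg/L

k_1 L₀/(k_a−k_1) = 0.231×30.1/(1.35−0.231) = 6.953/1.119 = 6.214 mg/L.
e^(−k_1 t) = e^(−0.231×0.6830) = 0.8540; e^(−k_a t) = e^(−1.35×0.6830) = 0.3977.
D = 6.214 × (0.8540 − 0.3977) + 4.39 × 0.3977 = 2.836 + 1.746 = 4.581 mg/L.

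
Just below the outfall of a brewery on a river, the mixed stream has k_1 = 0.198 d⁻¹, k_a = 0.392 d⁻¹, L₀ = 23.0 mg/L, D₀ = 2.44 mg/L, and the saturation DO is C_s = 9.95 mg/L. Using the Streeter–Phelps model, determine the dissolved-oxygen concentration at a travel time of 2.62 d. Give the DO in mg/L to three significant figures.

k_1 L₀/(k_a−k_1) = 0.198×23.0/(0.392−0.198) = 4.554/0.1940 = 23.47 mg/L.
e^(−k_1 t) = e^(−0.198×2.620) = 0.5953; e^(−k_a t) = e^(−0.392×2.620) = 0.3581.
D = 23.47 × (0.5953 − 0.3581) + 2.44 × 0.3581 = 5.568 + 0.8737 = 6.442 mg/L.
DO = C_s − D = 9.95 − 6.442 = 3.508 mg/L.

DO ≈ 3.51 mg/L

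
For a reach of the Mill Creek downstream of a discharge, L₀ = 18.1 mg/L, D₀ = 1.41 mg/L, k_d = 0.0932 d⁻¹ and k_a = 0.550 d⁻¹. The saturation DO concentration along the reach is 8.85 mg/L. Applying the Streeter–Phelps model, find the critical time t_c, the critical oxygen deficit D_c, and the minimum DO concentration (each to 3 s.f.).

t_c ≈ 2.83 d; D_c ≈ 2.36 mg/L; min DO ≈ 6.49 mg/L

At the critical point dD/dt = 0, so k_d L₀ e^(−k_d t) = k_a D. Substituting D(t) from the Streeter–Phelps equation and solving for t gives
t_c = ln[(k_a/k_d)(1 − D₀(k_a−k_d)/(k_d L₀))] / (k_a−k_d).
Here k_a−k_d = 0.4568 d⁻¹ and 1 − D₀(k_a−k_d)/(k_d L₀) = 1 − 1.41×0.4568/(0.0932×18.1) = 0.6182, so
t_c = ln(5.901 × 0.6182) / 0.4568 = 1.294 / 0.4568 = 2.833 d.
L(t_c) = L₀ e^(−k_d t_c) = 18.1 × 0.7679 = 13.90 mg/L, and at the critical point k_a D_c = k_d L, so D_c = (0.0932/0.550) × 13.90 = 2.355 mg/L.
Minimum DO = C_s − D_c = 8.85 − 2.355 = 6.495 mg/L.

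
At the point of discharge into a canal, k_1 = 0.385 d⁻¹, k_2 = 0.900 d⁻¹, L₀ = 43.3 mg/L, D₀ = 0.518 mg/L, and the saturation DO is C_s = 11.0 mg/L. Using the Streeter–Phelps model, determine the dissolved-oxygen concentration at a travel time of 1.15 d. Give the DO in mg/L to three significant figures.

DO ≈ 1.52 mg/L

k_1 L₀/(k_2−k_1) = 0.385×43.3/(0.900−0.385) = 16.67/0.5150 = 32.37 mg/L.
e^(−k_1 t) = e^(−0.385×1.150) = 0.6423; e^(−k_2 t) = e^(−0.900×1.150) = 0.3552.
D = 32.37 × (0.6423 − 0.3552) + 0.518 × 0.3552 = 9.292 + 0.1840 = 9.476 mg/L.
DO = C_s − D = 11.0 − 9.476 = 1.524 mg/L.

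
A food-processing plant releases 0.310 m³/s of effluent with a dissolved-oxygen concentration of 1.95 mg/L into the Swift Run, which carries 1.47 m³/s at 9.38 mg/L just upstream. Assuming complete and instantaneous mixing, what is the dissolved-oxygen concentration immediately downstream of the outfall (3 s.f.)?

8.09 mg/L

Flow-weighted mixing: C = (Q_r C_r + Q_w C_w)/(Q_r + Q_w)
= (1.47×9.38 + 0.310×1.95)/(1.47 + 0.310) = 14.39/1.780 = 8.086 mg/L.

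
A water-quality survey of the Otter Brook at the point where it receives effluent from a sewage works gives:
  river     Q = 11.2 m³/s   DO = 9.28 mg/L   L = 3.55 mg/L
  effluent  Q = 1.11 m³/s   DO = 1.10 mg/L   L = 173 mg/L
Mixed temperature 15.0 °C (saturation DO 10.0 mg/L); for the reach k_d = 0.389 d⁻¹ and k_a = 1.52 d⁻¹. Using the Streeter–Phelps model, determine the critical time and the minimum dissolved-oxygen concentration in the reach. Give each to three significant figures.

t_c ≈ 0.980 d; minimum DO ≈ 6.71 mg/L

Mixed DO = (11.2×9.28 + 1.11×1.10)/(11.2+1.11) = 105.2/12.31 = 8.542 mg/L.
Mixed L₀ = (11.2×3.55 + 1.11×173)/(12.31) = 231.8/12.31 = 18.83 mg/L.
Initial deficit D₀ = C_s − DO₀ = 10.0 − 8.542 = 1.458 mg/L.
t_c = (1/1.131) ln[(1.52/0.389)(1 − 1.458×1.131/(0.389×18.83))] = 0.8842 × ln(3.028) = 0.9796 d.
D_c = (0.389/1.52) × 18.83 × e^(−0.389×0.9796) = 0.2559 × 18.83 × 0.6831 = 3.292 mg/L.
Minimum DO = 10.0 − 3.292 = 6.708 mg/L.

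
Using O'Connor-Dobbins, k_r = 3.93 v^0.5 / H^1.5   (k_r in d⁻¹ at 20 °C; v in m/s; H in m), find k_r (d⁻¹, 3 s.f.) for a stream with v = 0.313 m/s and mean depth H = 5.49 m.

k_r ≈ 0.171 d⁻¹

k_r = 3.93 × 0.313^0.5 / 5.49^1.5 = 3.93 × 0.5595 / 12.86 = 0.1709 d⁻¹.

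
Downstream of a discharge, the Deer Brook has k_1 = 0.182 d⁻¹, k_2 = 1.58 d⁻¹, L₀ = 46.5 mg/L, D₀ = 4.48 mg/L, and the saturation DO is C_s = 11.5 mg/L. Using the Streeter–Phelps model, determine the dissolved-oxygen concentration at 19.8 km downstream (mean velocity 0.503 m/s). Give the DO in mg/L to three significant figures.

DO ≈ 6.69 mg/L

Travel time t = x/v = 19.8 km / (0.503 m/s) = 19800 m / 0.503 m/s = 39360 s = 0.4556 d.
k_1 L₀/(k_2−k_1) = 0.182×46.5/(1.58−0.182) = 8.463/1.398 = 6.054 mg/L.
e^(−k_1 t) = e^(−0.182×0.4556) = 0.9204; e^(−k_2 t) = e^(−1.58×0.4556) = 0.4868.
D = 6.054 × (0.9204 − 0.4868) + 4.48 × 0.4868 = 2.625 + 2.181 = 4.806 mg/L.
DO = C_s − D = 11.5 − 4.806 = 6.694 mg/L.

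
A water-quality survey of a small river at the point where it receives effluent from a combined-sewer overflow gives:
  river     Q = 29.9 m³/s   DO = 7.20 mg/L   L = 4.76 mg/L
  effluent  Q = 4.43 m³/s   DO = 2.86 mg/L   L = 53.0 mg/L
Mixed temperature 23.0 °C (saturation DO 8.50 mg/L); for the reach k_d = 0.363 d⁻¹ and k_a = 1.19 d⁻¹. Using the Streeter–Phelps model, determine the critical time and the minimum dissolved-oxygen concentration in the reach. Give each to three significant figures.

t_c ≈ 0.846 d; minimum DO ≈ 6.04 mg/L

Mixed DO = (29.9×7.20 + 4.43×2.86)/(29.9+4.43) = 227.9/34.33 = 6.640 mg/L.
Mixed L₀ = (29.9×4.76 + 4.43×53.0)/(34.33) = 377.1/34.33 = 10.98 mg/L.
Initial deficit D₀ = C_s − DO₀ = 8.50 − 6.640 = 1.860 mg/L.
t_c = (1/0.8270) ln[(1.19/0.363)(1 − 1.860×0.8270/(0.363×10.98))] = 1.209 × ln(2.014) = 0.8463 d.
D_c = (0.363/1.19) × 10.98 × e^(−0.363×0.8463) = 0.3050 × 10.98 × 0.7355 = 2.465 mg/L.
Minimum DO = 8.50 − 2.465 = 6.035 mg/L.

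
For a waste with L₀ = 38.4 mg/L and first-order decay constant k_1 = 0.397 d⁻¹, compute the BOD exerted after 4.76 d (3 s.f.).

y ≈ 32.6 mg/L

y_t = L₀(1 − e^(−k_1 t)) = 38.4 × (1 − e^(−0.397×4.76))
= 38.4 × (1 − 0.1511) = 38.4 × 0.8489 = 32.60 mg/L.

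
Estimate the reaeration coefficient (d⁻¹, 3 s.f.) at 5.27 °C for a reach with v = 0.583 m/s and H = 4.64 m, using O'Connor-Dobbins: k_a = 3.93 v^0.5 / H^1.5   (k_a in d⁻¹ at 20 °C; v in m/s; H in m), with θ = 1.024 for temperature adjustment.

k_a(20) = 3.93 × 0.583^0.5 / 4.64^1.5 = 3.93 × 0.7635 / 9.995 = 0.3002 d⁻¹.
k_a(5.27) = 0.3002 × 1.024^(5.27−20) = 0.3002 × 0.7052 = 0.2117 d⁻¹.

k_a ≈ 0.212 d⁻¹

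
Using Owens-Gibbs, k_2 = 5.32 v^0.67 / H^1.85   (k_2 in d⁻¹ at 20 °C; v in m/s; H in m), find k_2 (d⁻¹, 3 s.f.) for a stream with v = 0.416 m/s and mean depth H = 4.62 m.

k_2 = 5.32 × 0.416^0.67 / 4.62^1.85 = 5.32 × 0.5556 / 16.97 = 0.1742 d⁻¹.

k_2 ≈ 0.174 d⁻¹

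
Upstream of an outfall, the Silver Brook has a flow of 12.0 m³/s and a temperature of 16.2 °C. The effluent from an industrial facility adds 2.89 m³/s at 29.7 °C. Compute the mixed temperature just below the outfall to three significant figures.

Flow-weighted mixing: C = (Q_r C_r + Q_w C_w)/(Q_r + Q_w)
= (12.0×16.2 + 2.89×29.7)/(12.0 + 2.89) = 280.2/14.89 = 18.82 °C.

18.8 °C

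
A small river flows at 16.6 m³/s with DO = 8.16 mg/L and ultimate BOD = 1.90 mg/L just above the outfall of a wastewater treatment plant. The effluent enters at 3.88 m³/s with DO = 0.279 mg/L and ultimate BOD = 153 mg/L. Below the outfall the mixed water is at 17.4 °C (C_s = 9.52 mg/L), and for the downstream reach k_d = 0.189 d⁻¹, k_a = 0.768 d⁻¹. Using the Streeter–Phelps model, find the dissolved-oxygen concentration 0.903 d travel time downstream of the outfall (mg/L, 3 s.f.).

Mixed DO = (16.6×8.16 + 3.88×0.279)/(16.6+3.88) = 136.5/20.48 = 6.667 mg/L.
Mixed L₀ = (16.6×1.90 + 3.88×153)/(20.48) = 625.2/20.48 = 30.53 mg/L.
Initial deficit D₀ = C_s − DO₀ = 9.52 − 6.667 = 2.853 mg/L.
D(0.903) = [0.189×30.53/(0.768−0.189)](e^(−0.189×0.903) − e^(−0.768×0.903)) + 2.853 e^(−0.768×0.903)
= 9.965 × (0.8431 − 0.4998) + 2.853 × 0.4998 = 4.847 mg/L.
DO = 9.52 − 4.847 = 4.673 mg/L.

DO ≈ 4.67 mg/L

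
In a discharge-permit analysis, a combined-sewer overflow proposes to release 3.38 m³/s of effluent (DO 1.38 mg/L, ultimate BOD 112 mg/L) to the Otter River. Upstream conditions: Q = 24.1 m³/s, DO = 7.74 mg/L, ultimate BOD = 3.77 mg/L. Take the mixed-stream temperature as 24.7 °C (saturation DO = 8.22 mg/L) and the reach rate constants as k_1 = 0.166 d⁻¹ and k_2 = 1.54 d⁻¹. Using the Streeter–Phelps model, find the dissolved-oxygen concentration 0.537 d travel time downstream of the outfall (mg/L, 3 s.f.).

DO ≈ 6.68 mg/L

Mixed DO = (24.1×7.74 + 3.38×1.38)/(24.1+3.38) = 191.2/27.48 = 6.958 mg/L.
Mixed L₀ = (24.1×3.77 + 3.38×112)/(27.48) = 469.4/27.48 = 17.08 mg/L.
Initial deficit D₀ = C_s − DO₀ = 8.22 − 6.958 = 1.262 mg/L.
D(0.537) = [0.166×17.08/(1.54−0.166)](e^(−0.166×0.537) − e^(−1.54×0.537)) + 1.262 e^(−1.54×0.537)
= 2.064 × (0.9147 − 0.4374) + 1.262 × 0.4374 = 1.537 mg/L.
DO = 8.22 − 1.537 = 6.683 mg/L.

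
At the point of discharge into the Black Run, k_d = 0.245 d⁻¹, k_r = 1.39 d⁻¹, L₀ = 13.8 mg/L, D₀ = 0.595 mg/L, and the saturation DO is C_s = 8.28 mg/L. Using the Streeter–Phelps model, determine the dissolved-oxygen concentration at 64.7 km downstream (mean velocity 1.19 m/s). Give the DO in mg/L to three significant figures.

Travel time t = x/v = 64.7 km / (1.19 m/s) = 64700 m / 1.19 m/s = 54370 s = 0.6293 d.
k_d L₀/(k_r−k_d) = 0.245×13.8/(1.39−0.245) = 3.381/1.145 = 2.953 mg/L.
e^(−k_d t) = e^(−0.245×0.6293) = 0.8571; e^(−k_r t) = e^(−1.39×0.6293) = 0.4170.
D = 2.953 × (0.8571 − 0.4170) + 0.595 × 0.4170 = 1.300 + 0.2481 = 1.548 mg/L.
DO = C_s − D = 8.28 − 1.548 = 6.732 mg/L.

DO ≈ 6.73 mg/L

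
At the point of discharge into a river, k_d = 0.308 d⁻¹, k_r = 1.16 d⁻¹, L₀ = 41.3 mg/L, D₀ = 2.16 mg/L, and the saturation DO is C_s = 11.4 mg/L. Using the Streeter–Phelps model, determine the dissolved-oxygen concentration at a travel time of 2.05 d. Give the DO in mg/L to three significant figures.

k_d L₀/(k_r−k_d) = 0.308×41.3/(1.16−0.308) = 12.72/0.8520 = 14.93 mg/L.
e^(−k_d t) = e^(−0.308×2.050) = 0.5318; e^(−k_r t) = e^(−1.16×2.050) = 0.09274.
D = 14.93 × (0.5318 − 0.09274) + 2.16 × 0.09274 = 6.556 + 0.2003 = 6.756 mg/L.
DO = C_s − D = 11.4 − 6.756 = 4.644 mg/L.

DO ≈ 4.64 mg/L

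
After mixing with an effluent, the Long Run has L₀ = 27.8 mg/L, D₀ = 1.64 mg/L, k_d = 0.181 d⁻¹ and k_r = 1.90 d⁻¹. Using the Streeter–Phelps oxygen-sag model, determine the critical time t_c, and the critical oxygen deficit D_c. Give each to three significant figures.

With k_r/k_d = 10.50 and 1 − D₀(k_r−k_d)/(k_d L₀) = 0.4397,
t_c = ln(10.50 × 0.4397) / (1.90 − 0.181) = ln(4.616) / 1.719 = 1.530/1.719 = 0.8898 d.
D_c = (k_d/k_r) L₀ e^(−k_d t_c) = (0.181/1.90) × 27.8 × e^(−0.181×0.8898) = 0.09526 × 27.8 × 0.8513 = 2.254 mg/L.

t_c ≈ 0.890 d; D_c ≈ 2.25 mg/L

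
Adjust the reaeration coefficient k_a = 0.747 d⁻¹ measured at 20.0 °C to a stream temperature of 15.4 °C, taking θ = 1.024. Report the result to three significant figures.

k_a(T₂) = k_a(T₁) · θ^(T₂−T₁) = 0.747 × 1.024^(15.4−20.0)
= 0.747 × 1.024^-4.60 = 0.747 × 0.8966 = 0.6698 d⁻¹.

k_a ≈ 0.670 d⁻¹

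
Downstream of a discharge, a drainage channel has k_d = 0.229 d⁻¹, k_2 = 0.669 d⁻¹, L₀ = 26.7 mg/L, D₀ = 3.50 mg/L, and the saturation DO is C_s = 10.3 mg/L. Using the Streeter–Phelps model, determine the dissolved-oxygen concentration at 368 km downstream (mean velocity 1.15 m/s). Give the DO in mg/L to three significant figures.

Travel time t = x/v = 368 km / (1.15 m/s) = 368000 m / 1.15 m/s = 320000 s = 3.704 d.
k_d L₀/(k_2−k_d) = 0.229×26.7/(0.669−0.229) = 6.114/0.4400 = 13.90 mg/L.
e^(−k_d t) = e^(−0.229×3.704) = 0.4282; e^(−k_2 t) = e^(−0.669×3.704) = 0.08393.
D = 13.90 × (0.4282 − 0.08393) + 3.50 × 0.08393 = 4.784 + 0.2938 = 5.078 mg/L.
DO = C_s − D = 10.3 − 5.078 = 5.222 mg/L.

DO ≈ 5.22 mg/L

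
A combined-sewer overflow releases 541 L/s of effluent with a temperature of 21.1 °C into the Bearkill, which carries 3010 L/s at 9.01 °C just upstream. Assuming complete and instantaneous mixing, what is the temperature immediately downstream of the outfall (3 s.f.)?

Flow-weighted mixing: C = (Q_r C_r + Q_w C_w)/(Q_r + Q_w)
= (3010×9.01 + 541×21.1)/(3010 + 541) = 38540/3551 = 10.85 °C.

10.9 °C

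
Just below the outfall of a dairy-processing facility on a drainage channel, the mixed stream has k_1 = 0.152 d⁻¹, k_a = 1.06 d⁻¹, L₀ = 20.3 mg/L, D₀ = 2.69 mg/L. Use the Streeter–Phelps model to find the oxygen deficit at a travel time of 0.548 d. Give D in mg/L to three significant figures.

k_1 L₀/(k_a−k_1) = 0.152×20.3/(1.06−0.152) = 3.086/0.9080 = 3.398 mg/L.
e^(−k_1 t) = e^(−0.152×0.5480) = 0.9201; e^(−k_a t) = e^(−1.06×0.5480) = 0.5594.
D = 3.398 × (0.9201 − 0.5594) + 2.69 × 0.5594 = 1.226 + 1.505 = 2.730 mg/L.

D ≈ 2.73 mg/L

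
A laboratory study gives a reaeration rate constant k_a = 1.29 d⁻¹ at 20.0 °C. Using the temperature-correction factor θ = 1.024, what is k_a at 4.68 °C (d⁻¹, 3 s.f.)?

k_a(T₂) = k_a(T₁) · θ^(T₂−T₁) = 1.29 × 1.024^(4.68−20.0)
= 1.29 × 1.024^-15.3 = 1.29 × 0.6954 = 0.8970 d⁻¹.

k_a ≈ 0.897 d⁻¹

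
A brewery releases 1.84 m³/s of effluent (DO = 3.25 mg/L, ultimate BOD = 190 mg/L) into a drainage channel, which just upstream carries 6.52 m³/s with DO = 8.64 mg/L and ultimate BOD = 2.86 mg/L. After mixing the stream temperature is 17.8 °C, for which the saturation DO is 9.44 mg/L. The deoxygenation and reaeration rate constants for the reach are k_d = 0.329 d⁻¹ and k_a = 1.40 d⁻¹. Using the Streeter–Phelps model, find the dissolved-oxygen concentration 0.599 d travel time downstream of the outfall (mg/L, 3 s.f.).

DO ≈ 3.32 mg/L

Mixed DO = (6.52×8.64 + 1.84×3.25)/(6.52+1.84) = 62.31/8.360 = 7.454 mg/L.
Mixed L₀ = (6.52×2.86 + 1.84×190)/(8.360) = 368.2/8.360 = 44.05 mg/L.
Initial deficit D₀ = C_s − DO₀ = 9.44 − 7.454 = 1.986 mg/L.
D(0.599) = [0.329×44.05/(1.40−0.329)](e^(−0.329×0.599) − e^(−1.40×0.599)) + 1.986 e^(−1.40×0.599)
= 13.53 × (0.8211 − 0.4323) + 1.986 × 0.4323 = 6.120 mg/L.
DO = 9.44 − 6.120 = 3.320 mg/L.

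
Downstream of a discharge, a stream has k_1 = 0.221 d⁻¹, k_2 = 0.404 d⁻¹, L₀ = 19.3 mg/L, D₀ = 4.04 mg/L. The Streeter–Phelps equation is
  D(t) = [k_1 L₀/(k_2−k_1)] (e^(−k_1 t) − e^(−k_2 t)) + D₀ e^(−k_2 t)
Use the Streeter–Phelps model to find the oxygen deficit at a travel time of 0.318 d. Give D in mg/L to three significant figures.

k_1 L₀/(k_2−k_1) = 0.221×19.3/(0.404−0.221) = 4.265/0.1830 = 23.31 mg/L.
e^(−k_1 t) = e^(−0.221×0.3180) = 0.9321; e^(−k_2 t) = e^(−0.404×0.3180) = 0.8794.
D = 23.31 × (0.9321 − 0.8794) + 4.04 × 0.8794 = 1.228 + 3.553 = 4.781 mg/L.

D ≈ 4.78 mg/L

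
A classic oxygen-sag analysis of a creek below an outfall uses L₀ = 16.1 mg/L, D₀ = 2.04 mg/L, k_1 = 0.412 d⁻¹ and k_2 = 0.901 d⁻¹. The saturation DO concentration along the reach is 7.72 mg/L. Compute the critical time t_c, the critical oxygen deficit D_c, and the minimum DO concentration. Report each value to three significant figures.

t_c = [1/(k_2−k_1)] ln[(k_2/k_1)(1 − D₀(k_2−k_1)/(k_1 L₀))]
= [1/(0.901−0.412)] ln[(0.901/0.412)(1 − 2.04×0.4890/(0.412×16.1))]
= (1/0.4890) ln[2.187 × 0.8496] = 2.045 × ln(1.858) = 2.045 × 0.6195 = 1.267 d.
L(t_c) = L₀ e^(−k_1 t_c) = 16.1 × 0.5934 = 9.553 mg/L, and at the critical point k_2 D_c = k_1 L, so D_c = (0.412/0.901) × 9.553 = 4.368 mg/L.
Minimum DO = C_s − D_c = 7.72 − 4.368 = 3.352 mg/L.

t_c ≈ 1.27 d; D_c ≈ 4.37 mg/L; min DO ≈ 3.35 mg/L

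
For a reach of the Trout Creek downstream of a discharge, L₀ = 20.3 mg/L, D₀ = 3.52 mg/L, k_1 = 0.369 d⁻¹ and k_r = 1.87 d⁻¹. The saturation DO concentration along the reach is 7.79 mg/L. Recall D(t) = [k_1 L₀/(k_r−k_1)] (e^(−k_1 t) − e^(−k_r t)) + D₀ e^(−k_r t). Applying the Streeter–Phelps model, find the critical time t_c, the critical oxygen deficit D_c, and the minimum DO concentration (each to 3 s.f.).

t_c ≈ 0.267 d; D_c ≈ 3.63 mg/L; min DO ≈ 4.16 mg/L

With k_r/k_1 = 5.068 and 1 − D₀(k_r−k_1)/(k_1 L₀) = 0.2947,
t_c = ln(5.068 × 0.2947) / (1.87 − 0.369) = ln(1.493) / 1.501 = 0.4010/1.501 = 0.2671 d.
D_c = (k_1/k_r) L₀ e^(−k_1 t_c) = (0.369/1.87) × 20.3 × e^(−0.369×0.2671) = 0.1973 × 20.3 × 0.9061 = 3.630 mg/L.
Minimum DO = C_s − D_c = 7.79 − 3.630 = 4.160 mg/L.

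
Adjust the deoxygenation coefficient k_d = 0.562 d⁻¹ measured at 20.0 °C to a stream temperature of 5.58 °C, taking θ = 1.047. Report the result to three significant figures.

k_d ≈ 0.290 d⁻¹

k_d(T₂) = k_d(T₁) · θ^(T₂−T₁) = 0.562 × 1.047^(5.58−20.0)
= 0.562 × 1.047^-14.4 = 0.562 × 0.5157 = 0.2898 d⁻¹.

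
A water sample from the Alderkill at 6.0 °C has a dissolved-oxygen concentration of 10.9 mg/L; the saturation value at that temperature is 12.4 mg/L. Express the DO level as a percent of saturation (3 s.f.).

87.9 % saturation

% saturation = C/C_s × 100 = 10.9/12.4 × 100 = 87.9 %.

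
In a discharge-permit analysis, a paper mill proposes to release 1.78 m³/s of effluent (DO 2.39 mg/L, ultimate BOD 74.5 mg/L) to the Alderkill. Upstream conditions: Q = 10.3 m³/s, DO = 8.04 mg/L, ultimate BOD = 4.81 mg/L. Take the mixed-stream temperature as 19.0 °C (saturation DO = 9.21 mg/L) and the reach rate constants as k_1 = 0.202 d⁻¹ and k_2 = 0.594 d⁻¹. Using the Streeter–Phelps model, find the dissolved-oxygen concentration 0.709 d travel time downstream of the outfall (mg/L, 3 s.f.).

Mixed DO = (10.3×8.04 + 1.78×2.39)/(10.3+1.78) = 87.07/12.08 = 7.207 mg/L.
Mixed L₀ = (10.3×4.81 + 1.78×74.5)/(12.08) = 182.2/12.08 = 15.08 mg/L.
Initial deficit D₀ = C_s − DO₀ = 9.21 − 7.207 = 2.003 mg/L.
D(0.709) = [0.202×15.08/(0.594−0.202)](e^(−0.202×0.709) − e^(−0.594×0.709)) + 2.003 e^(−0.594×0.709)
= 7.770 × (0.8666 − 0.6563) + 2.003 × 0.6563 = 2.948 mg/L.
DO = 9.21 − 2.948 = 6.262 mg/L.

DO ≈ 6.26 mg/L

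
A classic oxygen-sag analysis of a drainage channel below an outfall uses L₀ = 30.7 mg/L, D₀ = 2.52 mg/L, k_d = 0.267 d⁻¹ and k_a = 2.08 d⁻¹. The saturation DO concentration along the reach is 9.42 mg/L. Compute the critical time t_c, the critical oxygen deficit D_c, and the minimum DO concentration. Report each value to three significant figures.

With k_a/k_d = 7.790 and 1 − D₀(k_a−k_d)/(k_d L₀) = 0.4426,
t_c = ln(7.790 × 0.4426) / (2.08 − 0.267) = ln(3.448) / 1.813 = 1.238/1.813 = 0.6828 d.
L(t_c) = L₀ e^(−k_d t_c) = 30.7 × 0.8334 = 25.58 mg/L, and at the critical point k_a D_c = k_d L, so D_c = (0.267/2.08) × 25.58 = 3.284 mg/L.
Minimum DO = C_s − D_c = 9.42 − 3.284 = 6.136 mg/L.

t_c ≈ 0.683 d; D_c ≈ 3.28 mg/L; min DO ≈ 6.14 mg/L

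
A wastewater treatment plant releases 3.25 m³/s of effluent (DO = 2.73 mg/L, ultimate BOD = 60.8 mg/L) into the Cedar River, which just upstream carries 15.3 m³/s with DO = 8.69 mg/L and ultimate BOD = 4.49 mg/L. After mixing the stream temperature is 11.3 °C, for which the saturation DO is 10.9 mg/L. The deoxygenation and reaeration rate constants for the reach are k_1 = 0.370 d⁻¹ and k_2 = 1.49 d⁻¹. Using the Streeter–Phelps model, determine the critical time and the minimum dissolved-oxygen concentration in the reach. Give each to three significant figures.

t_c ≈ 0.209 d; minimum DO ≈ 7.60 mg/L

Mixed DO = (15.3×8.69 + 3.25×2.73)/(15.3+3.25) = 141.8/18.55 = 7.646 mg/L.
Mixed L₀ = (15.3×4.49 + 3.25×60.8)/(18.55) = 266.3/18.55 = 14.36 mg/L.
Initial deficit D₀ = C_s − DO₀ = 10.9 − 7.646 = 3.254 mg/L.
t_c = (1/1.120) ln[(1.49/0.370)(1 − 3.254×1.120/(0.370×14.36))] = 0.8929 × ln(1.264) = 0.2090 d.
D_c = (0.370/1.49) × 14.36 × e^(−0.370×0.2090) = 0.2483 × 14.36 × 0.9256 = 3.300 mg/L.
Minimum DO = 10.9 − 3.300 = 7.600 mg/L.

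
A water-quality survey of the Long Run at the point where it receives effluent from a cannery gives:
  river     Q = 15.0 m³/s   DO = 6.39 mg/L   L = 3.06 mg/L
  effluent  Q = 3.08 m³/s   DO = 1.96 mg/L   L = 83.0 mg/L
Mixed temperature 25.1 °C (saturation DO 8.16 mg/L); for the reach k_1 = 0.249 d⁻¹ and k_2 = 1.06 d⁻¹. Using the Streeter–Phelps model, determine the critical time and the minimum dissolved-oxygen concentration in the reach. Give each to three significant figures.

t_c ≈ 0.949 d; minimum DO ≈ 5.07 mg/L

Mixed DO = (15.0×6.39 + 3.08×1.96)/(15.0+3.08) = 101.9/18.08 = 5.635 mg/L.
Mixed L₀ = (15.0×3.06 + 3.08×83.0)/(18.08) = 301.5/18.08 = 16.68 mg/L.
Initial deficit D₀ = C_s − DO₀ = 8.16 − 5.635 = 2.525 mg/L.
t_c = (1/0.8110) ln[(1.06/0.249)(1 − 2.525×0.8110/(0.249×16.68))] = 1.233 × ln(2.158) = 0.9485 d.
D_c = (0.249/1.06) × 16.68 × e^(−0.249×0.9485) = 0.2349 × 16.68 × 0.7896 = 3.094 mg/L.
Minimum DO = 8.16 − 3.094 = 5.066 mg/L.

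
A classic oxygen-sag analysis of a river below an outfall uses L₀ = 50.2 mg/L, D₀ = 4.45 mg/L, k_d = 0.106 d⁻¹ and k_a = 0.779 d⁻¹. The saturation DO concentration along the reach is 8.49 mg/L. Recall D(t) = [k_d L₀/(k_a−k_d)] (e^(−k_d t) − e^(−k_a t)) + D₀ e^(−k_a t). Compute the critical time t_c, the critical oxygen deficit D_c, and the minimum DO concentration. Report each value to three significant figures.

With k_a/k_d = 7.349 and 1 − D₀(k_a−k_d)/(k_d L₀) = 0.4372,
t_c = ln(7.349 × 0.4372) / (0.779 − 0.106) = ln(3.213) / 0.6730 = 1.167/0.6730 = 1.734 d.
L(t_c) = L₀ e^(−k_d t_c) = 50.2 × 0.8321 = 41.77 mg/L, and at the critical point k_a D_c = k_d L, so D_c = (0.106/0.779) × 41.77 = 5.684 mg/L.
Minimum DO = C_s − D_c = 8.49 − 5.684 = 2.806 mg/L.

t_c ≈ 1.73 d; D_c ≈ 5.68 mg/L; min DO ≈ 2.81 mg/L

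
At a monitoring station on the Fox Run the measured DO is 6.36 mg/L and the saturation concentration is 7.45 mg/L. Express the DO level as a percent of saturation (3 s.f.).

85.4 % saturation

% saturation = C/C_s × 100 = 6.36/7.45 × 100 = 85.4 %.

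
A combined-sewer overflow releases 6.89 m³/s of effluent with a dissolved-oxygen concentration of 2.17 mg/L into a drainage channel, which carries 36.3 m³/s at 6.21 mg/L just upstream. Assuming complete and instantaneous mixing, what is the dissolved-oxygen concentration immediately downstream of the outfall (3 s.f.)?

Flow-weighted mixing: C = (Q_r C_r + Q_w C_w)/(Q_r + Q_w)
= (36.3×6.21 + 6.89×2.17)/(36.3 + 6.89) = 240.4/43.19 = 5.566 mg/L.

5.57 mg/L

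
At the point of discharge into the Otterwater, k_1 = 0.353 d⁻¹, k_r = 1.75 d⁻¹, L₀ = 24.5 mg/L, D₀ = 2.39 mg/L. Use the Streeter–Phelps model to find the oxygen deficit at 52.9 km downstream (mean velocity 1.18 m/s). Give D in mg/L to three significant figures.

Travel time t = x/v = 52.9 km / (1.18 m/s) = 52900 m / 1.18 m/s = 44830 s = 0.5189 d.
k_1 L₀/(k_r−k_1) = 0.353×24.5/(1.75−0.353) = 8.649/1.397 = 6.191 mg/L.
e^(−k_1 t) = e^(−0.353×0.5189) = 0.8326; e^(−k_r t) = e^(−1.75×0.5189) = 0.4033.
D = 6.191 × (0.8326 − 0.4033) + 2.39 × 0.4033 = 2.658 + 0.9639 = 3.622 mg/L.

D ≈ 3.62 mg/L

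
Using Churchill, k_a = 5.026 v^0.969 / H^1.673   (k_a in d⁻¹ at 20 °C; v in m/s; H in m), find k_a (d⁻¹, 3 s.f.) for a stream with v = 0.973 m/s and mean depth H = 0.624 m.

k_a ≈ 10.8 d⁻¹

k_a = 5.026 × 0.973^0.969 / 0.624^1.673 = 5.026 × 0.9738 / 0.4543 = 10.77 d⁻¹.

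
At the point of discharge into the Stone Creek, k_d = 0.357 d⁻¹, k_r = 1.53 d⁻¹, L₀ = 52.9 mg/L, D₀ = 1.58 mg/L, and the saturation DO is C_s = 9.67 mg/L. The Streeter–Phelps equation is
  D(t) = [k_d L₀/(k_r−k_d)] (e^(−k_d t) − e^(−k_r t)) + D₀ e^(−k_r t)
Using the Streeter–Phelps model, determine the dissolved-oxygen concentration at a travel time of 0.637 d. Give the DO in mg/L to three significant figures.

DO ≈ 2.32 mg/L

k_d L₀/(k_r−k_d) = 0.357×52.9/(1.53−0.357) = 18.89/1.173 = 16.10 mg/L.
e^(−k_d t) = e^(−0.357×0.6370) = 0.7966; e^(−k_r t) = e^(−1.53×0.6370) = 0.3773.
D = 16.10 × (0.7966 − 0.3773) + 1.58 × 0.3773 = 6.750 + 0.5962 = 7.346 mg/L.
DO = C_s − D = 9.67 − 7.346 = 2.324 mg/L.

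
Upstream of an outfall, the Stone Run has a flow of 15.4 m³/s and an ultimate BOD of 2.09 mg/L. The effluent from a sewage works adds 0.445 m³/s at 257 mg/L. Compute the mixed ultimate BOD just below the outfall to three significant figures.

9.25 mg/L

Flow-weighted mixing: C = (Q_r C_r + Q_w C_w)/(Q_r + Q_w)
= (15.4×2.09 + 0.445×257)/(15.4 + 0.445) = 146.6/15.85 = 9.249 mg/L.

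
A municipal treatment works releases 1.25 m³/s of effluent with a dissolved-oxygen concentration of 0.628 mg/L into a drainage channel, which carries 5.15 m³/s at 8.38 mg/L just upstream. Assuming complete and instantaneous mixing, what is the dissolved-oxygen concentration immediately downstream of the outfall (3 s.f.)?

6.87 mg/L

Flow-weighted mixing: C = (Q_r C_r + Q_w C_w)/(Q_r + Q_w)
= (5.15×8.38 + 1.25×0.628)/(5.15 + 1.25) = 43.94/6.400 = 6.866 mg/L.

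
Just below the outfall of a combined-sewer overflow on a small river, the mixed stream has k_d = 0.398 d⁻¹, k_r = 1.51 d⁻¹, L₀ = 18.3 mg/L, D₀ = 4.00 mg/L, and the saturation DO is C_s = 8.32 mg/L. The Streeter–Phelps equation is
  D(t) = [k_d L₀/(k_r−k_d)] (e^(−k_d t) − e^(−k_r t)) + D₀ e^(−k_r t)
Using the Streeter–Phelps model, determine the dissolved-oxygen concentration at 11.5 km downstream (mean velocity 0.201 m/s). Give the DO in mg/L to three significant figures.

DO ≈ 4.23 mg/L

Travel time t = x/v = 11.5 km / (0.201 m/s) = 11500 m / 0.201 m/s = 57210 s = 0.6622 d.
k_d L₀/(k_r−k_d) = 0.398×18.3/(1.51−0.398) = 7.283/1.112 = 6.550 mg/L.
e^(−k_d t) = e^(−0.398×0.6622) = 0.7683; e^(−k_r t) = e^(−1.51×0.6622) = 0.3679.
D = 6.550 × (0.7683 − 0.3679) + 4.00 × 0.3679 = 2.623 + 1.472 = 4.094 mg/L.
DO = C_s − D = 8.32 − 4.094 = 4.226 mg/L.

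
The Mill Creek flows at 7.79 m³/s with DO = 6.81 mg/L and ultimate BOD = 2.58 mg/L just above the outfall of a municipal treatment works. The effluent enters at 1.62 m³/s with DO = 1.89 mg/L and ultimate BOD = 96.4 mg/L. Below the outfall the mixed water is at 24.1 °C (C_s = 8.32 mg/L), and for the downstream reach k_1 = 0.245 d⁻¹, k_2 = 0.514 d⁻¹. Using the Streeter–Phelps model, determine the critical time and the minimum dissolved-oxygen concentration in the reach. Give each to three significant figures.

Mixed DO = (7.79×6.81 + 1.62×1.89)/(7.79+1.62) = 56.11/9.410 = 5.963 mg/L.
Mixed L₀ = (7.79×2.58 + 1.62×96.4)/(9.410) = 176.3/9.410 = 18.73 mg/L.
Initial deficit D₀ = C_s − DO₀ = 8.32 − 5.963 = 2.357 mg/L.
t_c = (1/0.2690) ln[(0.514/0.245)(1 − 2.357×0.2690/(0.245×18.73))] = 3.717 × ln(1.808) = 2.202 d.
D_c = (0.245/0.514) × 18.73 × e^(−0.245×2.202) = 0.4767 × 18.73 × 0.5831 = 5.206 mg/L.
Minimum DO = 8.32 − 5.206 = 3.114 mg/L.

t_c ≈ 2.20 d; minimum DO ≈ 3.11 mg/L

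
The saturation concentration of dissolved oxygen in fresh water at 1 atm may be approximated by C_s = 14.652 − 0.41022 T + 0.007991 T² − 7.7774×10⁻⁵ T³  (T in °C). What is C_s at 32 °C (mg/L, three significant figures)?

C_s ≈ 7.16 mg/L

C_s = 14.652 − 0.41022×32 + 0.007991×32² − 7.7774×10⁻⁵×32³ = 7.159 mg/L.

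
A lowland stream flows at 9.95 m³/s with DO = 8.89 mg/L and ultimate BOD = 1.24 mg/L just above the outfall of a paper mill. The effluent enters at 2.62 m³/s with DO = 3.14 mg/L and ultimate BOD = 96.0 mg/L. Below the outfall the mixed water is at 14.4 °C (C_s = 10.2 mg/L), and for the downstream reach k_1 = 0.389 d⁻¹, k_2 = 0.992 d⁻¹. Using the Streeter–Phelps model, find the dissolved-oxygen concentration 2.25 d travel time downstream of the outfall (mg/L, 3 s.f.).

DO ≈ 5.74 mg/L

Mixed DO = (9.95×8.89 + 2.62×3.14)/(9.95+2.62) = 96.68/12.57 = 7.692 mg/L.
Mixed L₀ = (9.95×1.24 + 2.62×96.0)/(12.57) = 263.9/12.57 = 20.99 mg/L.
Initial deficit D₀ = C_s − DO₀ = 10.2 − 7.692 = 2.508 mg/L.
D(2.25) = [0.389×20.99/(0.992−0.389)](e^(−0.389×2.25) − e^(−0.992×2.25)) + 2.508 e^(−0.992×2.25)
= 13.54 × (0.4168 − 0.1073) + 2.508 × 0.1073 = 4.460 mg/L.
DO = 10.2 − 4.460 = 5.740 mg/L.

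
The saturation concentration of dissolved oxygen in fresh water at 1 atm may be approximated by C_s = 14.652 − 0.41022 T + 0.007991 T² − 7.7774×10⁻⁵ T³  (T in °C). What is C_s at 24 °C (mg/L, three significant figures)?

C_s = 14.652 − 0.41022×24 + 0.007991×24² − 7.7774×10⁻⁵×24³ = 8.334 mg/L.

C_s ≈ 8.33 mg/L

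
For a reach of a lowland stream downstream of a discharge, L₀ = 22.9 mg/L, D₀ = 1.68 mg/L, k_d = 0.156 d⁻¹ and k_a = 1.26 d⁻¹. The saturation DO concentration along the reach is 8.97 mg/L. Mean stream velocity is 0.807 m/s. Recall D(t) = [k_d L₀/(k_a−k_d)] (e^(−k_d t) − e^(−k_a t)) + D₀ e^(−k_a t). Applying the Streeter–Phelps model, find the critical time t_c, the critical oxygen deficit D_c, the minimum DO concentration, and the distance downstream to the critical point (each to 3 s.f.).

At the critical point dD/dt = 0, so k_d L₀ e^(−k_d t) = k_a D. Substituting D(t) from the Streeter–Phelps equation and solving for t gives
t_c = ln[(k_a/k_d)(1 − D₀(k_a−k_d)/(k_d L₀))] / (k_a−k_d).
Here k_a−k_d = 1.104 d⁻¹ and 1 − D₀(k_a−k_d)/(k_d L₀) = 1 − 1.68×1.104/(0.156×22.9) = 0.4808, so
t_c = ln(8.077 × 0.4808) / 1.104 = 1.357 / 1.104 = 1.229 d.
D_c = (k_d/k_a) L₀ e^(−k_d t_c) = (0.156/1.26) × 22.9 × e^(−0.156×1.229) = 0.1238 × 22.9 × 0.8255 = 2.341 mg/L.
Minimum DO = C_s − D_c = 8.97 − 2.341 = 6.629 mg/L.
x_c = v t_c = 0.807 m/s × 1.229 d × 86400 s/d = 85690 m ≈ 85.7 km.

t_c ≈ 1.23 d; D_c ≈ 2.34 mg/L; min DO ≈ 6.63 mg/L; x_c ≈ 85.7 km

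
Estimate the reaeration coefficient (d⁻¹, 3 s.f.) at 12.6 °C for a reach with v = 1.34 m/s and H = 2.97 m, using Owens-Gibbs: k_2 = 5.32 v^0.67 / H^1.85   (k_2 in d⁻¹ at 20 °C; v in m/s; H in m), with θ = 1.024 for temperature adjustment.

k_2(20) = 5.32 × 1.34^0.67 / 2.97^1.85 = 5.32 × 1.217 / 7.492 = 0.8639 d⁻¹.
k_2(12.6) = 0.8639 × 1.024^(12.6−20) = 0.8639 × 0.8390 = 0.7249 d⁻¹.

k_2 ≈ 0.725 d⁻¹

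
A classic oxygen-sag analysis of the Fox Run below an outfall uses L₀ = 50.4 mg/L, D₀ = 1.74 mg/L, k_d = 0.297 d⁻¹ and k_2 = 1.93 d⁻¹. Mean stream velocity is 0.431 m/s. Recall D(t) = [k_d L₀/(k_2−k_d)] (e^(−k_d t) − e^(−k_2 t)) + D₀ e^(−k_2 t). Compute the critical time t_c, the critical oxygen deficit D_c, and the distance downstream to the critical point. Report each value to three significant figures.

With k_2/k_d = 6.498 and 1 − D₀(k_2−k_d)/(k_d L₀) = 0.8102,
t_c = ln(6.498 × 0.8102) / (1.93 − 0.297) = ln(5.265) / 1.633 = 1.661/1.633 = 1.017 d.
D_c = (k_d/k_2) L₀ e^(−k_d t_c) = (0.297/1.93) × 50.4 × e^(−0.297×1.017) = 0.1539 × 50.4 × 0.7393 = 5.734 mg/L.
x_c = v t_c = 0.431 m/s × 1.017 d × 86400 s/d = 37880 m ≈ 37.9 km.

t_c ≈ 1.02 d; D_c ≈ 5.73 mg/L; x_c ≈ 37.9 km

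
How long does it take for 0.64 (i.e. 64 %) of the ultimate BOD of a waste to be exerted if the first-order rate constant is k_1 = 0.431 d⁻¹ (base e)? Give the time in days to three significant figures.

t ≈ 2.37 d

y/L₀ = 1 − e^(−k_1 t) = 0.64 ⇒ e^(−k_1 t) = 0.360
t = −ln(0.360) / 0.431 = 1.022 / 0.431 = 2.370 d.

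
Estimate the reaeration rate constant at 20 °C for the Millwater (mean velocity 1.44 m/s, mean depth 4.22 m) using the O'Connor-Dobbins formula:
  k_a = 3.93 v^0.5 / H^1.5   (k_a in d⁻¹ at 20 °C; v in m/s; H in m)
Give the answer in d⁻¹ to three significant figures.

k_a ≈ 0.544 d⁻¹

k_a = 3.93 × 1.44^0.5 / 4.22^1.5 = 3.93 × 1.200 / 8.669 = 0.5440 d⁻¹.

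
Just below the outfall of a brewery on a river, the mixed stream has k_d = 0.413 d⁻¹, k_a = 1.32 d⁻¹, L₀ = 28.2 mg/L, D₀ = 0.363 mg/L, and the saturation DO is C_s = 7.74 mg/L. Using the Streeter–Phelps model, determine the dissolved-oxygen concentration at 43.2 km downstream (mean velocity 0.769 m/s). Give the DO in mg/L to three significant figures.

Travel time t = x/v = 43.2 km / (0.769 m/s) = 43200 m / 0.769 m/s = 56180 s = 0.6502 d.
k_d L₀/(k_a−k_d) = 0.413×28.2/(1.32−0.413) = 11.65/0.9070 = 12.84 mg/L.
e^(−k_d t) = e^(−0.413×0.6502) = 0.7645; e^(−k_a t) = e^(−1.32×0.6502) = 0.4239.
D = 12.84 × (0.7645 − 0.4239) + 0.363 × 0.4239 = 4.374 + 0.1539 = 4.527 mg/L.
DO = C_s − D = 7.74 − 4.527 = 3.213 mg/L.

DO ≈ 3.21 mg/L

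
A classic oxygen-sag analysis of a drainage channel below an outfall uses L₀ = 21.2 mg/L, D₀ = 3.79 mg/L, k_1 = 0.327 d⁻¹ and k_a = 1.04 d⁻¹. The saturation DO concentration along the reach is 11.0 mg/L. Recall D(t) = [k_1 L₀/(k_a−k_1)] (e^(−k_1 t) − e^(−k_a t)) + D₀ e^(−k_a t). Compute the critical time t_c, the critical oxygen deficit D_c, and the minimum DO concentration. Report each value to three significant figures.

t_c ≈ 0.930 d; D_c ≈ 4.92 mg/L; min DO ≈ 6.08 mg/L

t_c = [1/(k_a−k_1)] ln[(k_a/k_1)(1 − D₀(k_a−k_1)/(k_1 L₀))]
= [1/(1.04−0.327)] ln[(1.04/0.327)(1 − 3.79×0.7130/(0.327×21.2))]
= (1/0.7130) ln[3.180 × 0.6102] = 1.403 × ln(1.941) = 1.403 × 0.6630 = 0.9299 d.
D_c = (k_1/k_a) L₀ e^(−k_1 t_c) = (0.327/1.04) × 21.2 × e^(−0.327×0.9299) = 0.3144 × 21.2 × 0.7378 = 4.918 mg/L.
Minimum DO = C_s − D_c = 11.0 − 4.918 = 6.082 mg/L.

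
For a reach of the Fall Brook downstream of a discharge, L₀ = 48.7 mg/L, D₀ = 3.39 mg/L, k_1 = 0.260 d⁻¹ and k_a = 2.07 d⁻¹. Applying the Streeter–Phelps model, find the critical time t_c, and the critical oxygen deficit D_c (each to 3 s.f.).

t_c ≈ 0.780 d; D_c ≈ 4.99 mg/L

At the critical point dD/dt = 0, so k_1 L₀ e^(−k_1 t) = k_a D. Substituting D(t) from the Streeter–Phelps equation and solving for t gives
t_c = ln[(k_a/k_1)(1 − D₀(k_a−k_1)/(k_1 L₀))] / (k_a−k_1).
Here k_a−k_1 = 1.810 d⁻¹ and 1 − D₀(k_a−k_1)/(k_1 L₀) = 1 − 3.39×1.810/(0.260×48.7) = 0.5154, so
t_c = ln(7.962 × 0.5154) / 1.810 = 1.412 / 1.810 = 0.7800 d.
D_c = (k_1/k_a) L₀ e^(−k_1 t_c) = (0.260/2.07) × 48.7 × e^(−0.260×0.7800) = 0.1256 × 48.7 × 0.8164 = 4.994 mg/L.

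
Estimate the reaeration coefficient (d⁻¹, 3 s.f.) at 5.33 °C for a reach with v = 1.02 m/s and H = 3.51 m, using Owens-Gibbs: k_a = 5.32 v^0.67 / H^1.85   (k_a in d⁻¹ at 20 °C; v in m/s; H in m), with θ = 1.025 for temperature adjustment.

k_a ≈ 0.368 d⁻¹

k_a(20) = 5.32 × 1.02^0.67 / 3.51^1.85 = 5.32 × 1.013 / 10.21 = 0.5283 d⁻¹.
k_a(5.33) = 0.5283 × 1.025^(5.33−20) = 0.5283 × 0.6961 = 0.3677 d⁻¹.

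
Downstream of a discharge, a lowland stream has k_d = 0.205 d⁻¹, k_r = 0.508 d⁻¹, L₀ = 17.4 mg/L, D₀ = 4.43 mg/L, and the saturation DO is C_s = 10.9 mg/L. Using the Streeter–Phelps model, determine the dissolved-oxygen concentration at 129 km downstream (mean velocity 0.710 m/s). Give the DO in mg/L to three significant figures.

Travel time t = x/v = 129 km / (0.710 m/s) = 129000 m / 0.710 m/s = 181700 s = 2.103 d.
k_d L₀/(k_r−k_d) = 0.205×17.4/(0.508−0.205) = 3.567/0.3030 = 11.77 mg/L.
e^(−k_d t) = e^(−0.205×2.103) = 0.6498; e^(−k_r t) = e^(−0.508×2.103) = 0.3436.
D = 11.77 × (0.6498 − 0.3436) + 4.43 × 0.3436 = 3.605 + 1.522 = 5.127 mg/L.
DO = C_s − D = 10.9 − 5.127 = 5.773 mg/L.

DO ≈ 5.77 mg/L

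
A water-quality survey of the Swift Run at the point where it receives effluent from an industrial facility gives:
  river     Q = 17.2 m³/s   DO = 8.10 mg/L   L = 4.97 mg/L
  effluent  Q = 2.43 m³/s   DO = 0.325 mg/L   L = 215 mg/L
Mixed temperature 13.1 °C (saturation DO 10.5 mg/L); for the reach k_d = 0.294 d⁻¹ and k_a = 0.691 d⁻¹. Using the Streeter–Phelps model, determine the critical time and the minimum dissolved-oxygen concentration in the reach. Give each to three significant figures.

t_c ≈ 1.75 d; minimum DO ≈ 2.63 mg/L

Mixed DO = (17.2×8.10 + 2.43×0.325)/(17.2+2.43) = 140.1/19.63 = 7.138 mg/L.
Mixed L₀ = (17.2×4.97 + 2.43×215)/(19.63) = 607.9/19.63 = 30.97 mg/L.
Initial deficit D₀ = C_s − DO₀ = 10.5 − 7.138 = 3.362 mg/L.
t_c = (1/0.3970) ln[(0.691/0.294)(1 − 3.362×0.3970/(0.294×30.97))] = 2.519 × ln(2.006) = 1.753 d.
D_c = (0.294/0.691) × 30.97 × e^(−0.294×1.753) = 0.4255 × 30.97 × 0.5972 = 7.870 mg/L.
Minimum DO = 10.5 − 7.870 = 2.630 mg/L.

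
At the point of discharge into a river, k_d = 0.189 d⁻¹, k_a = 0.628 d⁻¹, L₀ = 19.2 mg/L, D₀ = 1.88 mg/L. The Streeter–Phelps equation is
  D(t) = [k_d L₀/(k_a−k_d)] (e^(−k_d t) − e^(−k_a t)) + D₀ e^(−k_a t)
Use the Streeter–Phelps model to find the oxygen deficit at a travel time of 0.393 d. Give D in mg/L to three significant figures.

D ≈ 2.68 mg/L

k_d L₀/(k_a−k_d) = 0.189×19.2/(0.628−0.189) = 3.629/0.4390 = 8.266 mg/L.
e^(−k_d t) = e^(−0.189×0.3930) = 0.9284; e^(−k_a t) = e^(−0.628×0.3930) = 0.7813.
D = 8.266 × (0.9284 − 0.7813) + 1.88 × 0.7813 = 1.216 + 1.469 = 2.685 mg/L.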